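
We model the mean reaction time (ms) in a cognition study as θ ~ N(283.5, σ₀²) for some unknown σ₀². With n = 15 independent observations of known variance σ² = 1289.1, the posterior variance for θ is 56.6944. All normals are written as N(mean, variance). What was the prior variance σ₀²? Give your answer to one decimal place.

σ₀² = 166.6

For the Normal–Normal model with known σ², precisions add: τ_n = τ₀ + n/σ².
So 1/σ₀² = 1/56.6944 − 15/1289.1 = 0.017638 − 0.011636 = 0.006002.
Hence σ₀² = 1/0.006002 ≈ 166.6.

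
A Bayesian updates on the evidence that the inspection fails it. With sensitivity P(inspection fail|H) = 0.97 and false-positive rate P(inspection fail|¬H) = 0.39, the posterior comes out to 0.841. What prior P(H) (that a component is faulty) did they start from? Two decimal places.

P(H) = 0.68

Bayes' rule in odds form gives O(H|E) = O(H)·[P(E|H)/P(E|¬H)], hence O(H) = O(H|E)/LR.
Posterior odds = 0.841/(1−0.841) = 5.2893. LR = 0.97/0.39 = 2.4872.
Prior odds = 5.2893/2.4872 = 2.1266, so P(H) = 2.1266/(1+2.1266) ≈ 0.68.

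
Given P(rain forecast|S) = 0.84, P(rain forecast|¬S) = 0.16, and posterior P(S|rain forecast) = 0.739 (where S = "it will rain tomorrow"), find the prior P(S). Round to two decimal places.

P(S) = 0.35

In odds form, posterior odds = prior odds × likelihood ratio, so prior odds = posterior odds ÷ LR.
Posterior odds = 0.739/(1−0.739) = 2.8314. LR = 0.84/0.16 = 5.2500.
Prior odds = 2.8314/5.2500 = 0.5393, so P(S) = 0.5393/(1+0.5393) ≈ 0.35.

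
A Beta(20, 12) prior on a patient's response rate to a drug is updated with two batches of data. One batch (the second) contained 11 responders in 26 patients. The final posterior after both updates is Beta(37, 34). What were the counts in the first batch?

Sequential conjugate updates are equivalent to a single update on the pooled data, so total successes = posterior α − prior α and total failures = posterior β − prior β.
Total across both batches: 37−20=17 responders, 34−12=22 non-responders.
Subtract the second batch: 17−11=6 responders and 22−15=7 non-responders.

6 responders and 7 non-responders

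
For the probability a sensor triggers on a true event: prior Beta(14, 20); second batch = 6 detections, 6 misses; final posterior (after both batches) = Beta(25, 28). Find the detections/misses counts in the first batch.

5 detections and 2 misses

Because Beta–binomial updating is additive in the counts, the combined data contributed (α_post−α_prior, β_post−β_prior) successes and failures.
Total across both batches: 25−14=11 detections, 28−20=8 misses.
Subtract the second batch: 11−6=5 detections and 8−6=2 misses.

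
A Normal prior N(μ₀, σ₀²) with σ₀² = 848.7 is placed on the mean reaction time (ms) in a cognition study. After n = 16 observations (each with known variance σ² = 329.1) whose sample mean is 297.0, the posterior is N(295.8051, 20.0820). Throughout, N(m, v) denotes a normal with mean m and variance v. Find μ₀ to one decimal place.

μ₀ = 246.5

The posterior mean is a precision-weighted average: μ_n = (τ₀μ₀ + τ_data·x̄)/(τ₀+τ_data), with τ₀=1/σ₀² and τ_data=n/σ².
Here τ₀ = 1/848.7 = 0.001178 and τ_data = 16/329.1 = 0.048617, so τ_n = 0.049795.
Rearranging for μ₀: μ₀ = (μ_n·τ_n − τ_data·x̄)/τ₀ = (295.8051·0.049795 − 0.048617·297.0) / 0.001178 = 0.290366/0.001178 ≈ 246.5.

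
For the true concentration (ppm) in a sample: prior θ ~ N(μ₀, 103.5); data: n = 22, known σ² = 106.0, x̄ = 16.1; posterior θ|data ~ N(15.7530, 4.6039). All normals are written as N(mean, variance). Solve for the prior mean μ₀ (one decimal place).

μ₀ = 8.3

The posterior mean is a precision-weighted average: μ_n = (τ₀μ₀ + τ_data·x̄)/(τ₀+τ_data), with τ₀=1/σ₀² and τ_data=n/σ².
Here τ₀ = 1/103.5 = 0.009662 and τ_data = 22/106.0 = 0.207547, so τ_n = 0.217209.
Rearranging for μ₀: μ₀ = (μ_n·τ_n − τ_data·x̄)/τ₀ = (15.7530·0.217209 − 0.207547·16.1) / 0.009662 = 0.080187/0.009662 ≈ 8.3.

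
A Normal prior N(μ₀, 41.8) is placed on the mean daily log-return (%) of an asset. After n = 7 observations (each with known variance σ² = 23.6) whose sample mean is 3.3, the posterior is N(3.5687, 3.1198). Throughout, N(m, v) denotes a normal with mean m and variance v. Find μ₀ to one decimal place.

With known observation variance, the Normal–Normal posterior has precision τ_n = τ₀ + n/σ² and mean μ_n = (τ₀μ₀ + (n/σ²)x̄)/τ_n.
Here τ₀ = 1/41.8 = 0.023923 and τ_data = 7/23.6 = 0.296610, so τ_n = 0.320533.
Rearranging for μ₀: μ₀ = (μ_n·τ_n − τ_data·x̄)/τ₀ = (3.5687·0.320533 − 0.296610·3.3) / 0.023923 = 0.165073/0.023923 ≈ 6.9.

μ₀ = 6.9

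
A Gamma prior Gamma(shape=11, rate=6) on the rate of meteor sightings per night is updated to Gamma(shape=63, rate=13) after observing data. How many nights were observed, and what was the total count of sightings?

Gamma–Poisson conjugacy: posterior shape = α + Σxᵢ, posterior rate = β + n.
Matching: Σxᵢ = 63 − 11 = 52 and n = 13 − 6 = 7.

n = 7 nights with total 52 sightings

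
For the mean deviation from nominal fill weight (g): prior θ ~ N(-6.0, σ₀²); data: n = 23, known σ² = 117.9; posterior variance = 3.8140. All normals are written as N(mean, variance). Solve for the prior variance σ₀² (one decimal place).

Posterior precision equals prior precision plus data precision: 1/σ_n² = 1/σ₀² + n/σ².
So 1/σ₀² = 1/3.8140 − 23/117.9 = 0.262192 − 0.195081 = 0.067111.
Hence σ₀² = 1/0.067111 ≈ 14.9.

σ₀² = 14.9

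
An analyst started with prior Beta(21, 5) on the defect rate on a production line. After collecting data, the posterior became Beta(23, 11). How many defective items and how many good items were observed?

2 defective items and 6 good items

Beta is conjugate to the binomial likelihood: posterior = Beta(a+s, b+f).
So s = 23 − 21 = 2 and f = 11 − 5 = 6.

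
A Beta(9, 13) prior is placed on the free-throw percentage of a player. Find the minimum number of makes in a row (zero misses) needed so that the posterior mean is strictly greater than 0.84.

After k makes and 0 misses the posterior is Beta(9+k, 13), with mean (9+k)/(9+13+k).
Set (9+k)/(22+k) > 0.84 and solve: k > (0.84·22 − 9)/(1 − 0.84) = 59.250.
The smallest integer exceeding 59.250 is 60.

k = 60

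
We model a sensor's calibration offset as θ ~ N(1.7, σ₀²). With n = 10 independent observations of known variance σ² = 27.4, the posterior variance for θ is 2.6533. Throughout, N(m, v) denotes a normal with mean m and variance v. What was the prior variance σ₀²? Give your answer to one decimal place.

σ₀² = 83.9

Posterior precision equals prior precision plus data precision: 1/σ_n² = 1/σ₀² + n/σ².
So 1/σ₀² = 1/2.6533 − 10/27.4 = 0.376889 − 0.364964 = 0.011925.
Hence σ₀² = 1/0.011925 ≈ 83.9.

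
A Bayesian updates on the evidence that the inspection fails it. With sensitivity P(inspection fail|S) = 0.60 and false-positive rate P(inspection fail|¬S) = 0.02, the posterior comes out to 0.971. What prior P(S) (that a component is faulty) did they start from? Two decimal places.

P(S) = 0.53

In odds form, posterior odds = prior odds × likelihood ratio, so prior odds = posterior odds ÷ LR.
Posterior odds = 0.971/(1−0.971) = 33.4828. LR = 0.60/0.02 = 30.0000.
Prior odds = 33.4828/30.0000 = 1.1161, so P(S) = 1.1161/(1+1.1161) ≈ 0.53.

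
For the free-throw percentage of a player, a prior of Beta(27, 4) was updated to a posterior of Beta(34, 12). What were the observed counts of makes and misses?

Beta is conjugate to the binomial likelihood: posterior = Beta(a+s, b+f).
So s = 34 − 27 = 7 and f = 12 − 4 = 8.

7 makes and 8 misses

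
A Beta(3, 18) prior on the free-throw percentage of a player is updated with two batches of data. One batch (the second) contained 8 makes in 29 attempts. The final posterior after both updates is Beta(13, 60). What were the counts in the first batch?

2 makes and 21 misses

Because Beta–binomial updating is additive in the counts, the combined data contributed (α_post−α_prior, β_post−β_prior) successes and failures.
Total across both batches: 13−3=10 makes, 60−18=42 misses.
Subtract the second batch: 10−8=2 makes and 42−21=21 misses.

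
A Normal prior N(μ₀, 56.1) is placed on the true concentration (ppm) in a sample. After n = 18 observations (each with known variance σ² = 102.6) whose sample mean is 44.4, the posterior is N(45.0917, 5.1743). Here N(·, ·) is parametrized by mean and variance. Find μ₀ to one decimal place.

μ₀ = 51.9

The posterior mean is a precision-weighted average: μ_n = (τ₀μ₀ + τ_data·x̄)/(τ₀+τ_data), with τ₀=1/σ₀² and τ_data=n/σ².
Here τ₀ = 1/56.1 = 0.017825 and τ_data = 18/102.6 = 0.175439, so τ_n = 0.193264.
Rearranging for μ₀: μ₀ = (μ_n·τ_n − τ_data·x̄)/τ₀ = (45.0917·0.193264 − 0.175439·44.4) / 0.017825 = 0.925111/0.017825 ≈ 51.9.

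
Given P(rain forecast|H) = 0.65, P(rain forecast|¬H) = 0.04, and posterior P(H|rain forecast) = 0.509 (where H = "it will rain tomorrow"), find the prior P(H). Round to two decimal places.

P(H) = 0.06

Bayes' rule in odds form gives O(H|E) = O(H)·[P(E|H)/P(E|¬H)], hence O(H) = O(H|E)/LR.
Posterior odds = 0.509/(1−0.509) = 1.0367. LR = 0.65/0.04 = 16.2500.
Prior odds = 1.0367/16.2500 = 0.0638, so P(H) = 0.0638/(1+0.0638) ≈ 0.06.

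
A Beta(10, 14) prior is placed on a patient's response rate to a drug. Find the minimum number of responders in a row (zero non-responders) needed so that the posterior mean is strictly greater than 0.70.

After k responders and 0 non-responders the posterior is Beta(10+k, 14), with mean (10+k)/(10+14+k).
Set (10+k)/(24+k) > 0.70 and solve: k > (0.70·24 − 10)/(1 − 0.70) = 22.667.
The smallest integer exceeding 22.667 is 23, and checking k=23: (33)/(47) = 0.7021 > 0.70.

k = 23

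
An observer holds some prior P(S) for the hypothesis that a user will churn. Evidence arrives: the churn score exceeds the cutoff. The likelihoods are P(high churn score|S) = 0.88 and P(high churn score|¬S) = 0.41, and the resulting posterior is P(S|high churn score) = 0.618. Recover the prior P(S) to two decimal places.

P(S) = 0.43

Bayes' rule in odds form gives O(S|E) = O(S)·[P(E|S)/P(E|¬S)], hence O(S) = O(S|E)/LR.
Posterior odds = 0.618/(1−0.618) = 1.6178. LR = 0.88/0.41 = 2.1463.
Prior odds = 1.6178/2.1463 = 0.7538, so P(S) = 0.7538/(1+0.7538) ≈ 0.43.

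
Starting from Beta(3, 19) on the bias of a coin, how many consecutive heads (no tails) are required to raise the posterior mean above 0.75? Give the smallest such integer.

k = 55

After k heads and 0 tails the posterior is Beta(3+k, 19), with mean (3+k)/(3+19+k).
Set (3+k)/(22+k) > 0.75 and solve: k > (0.75·22 − 3)/(1 − 0.75) = 54.000.
The smallest integer exceeding 54.000 is 55, and checking k=55: (58)/(77) = 0.7532 > 0.75.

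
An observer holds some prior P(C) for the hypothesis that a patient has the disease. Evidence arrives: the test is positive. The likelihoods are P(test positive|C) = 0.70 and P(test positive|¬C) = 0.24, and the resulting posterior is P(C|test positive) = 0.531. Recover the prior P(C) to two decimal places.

P(C) = 0.28

Bayes' rule in odds form gives O(C|E) = O(C)·[P(E|C)/P(E|¬C)], hence O(C) = O(C|E)/LR.
Posterior odds = 0.531/(1−0.531) = 1.1322. LR = 0.70/0.24 = 2.9167.
Prior odds = 1.1322/2.9167 = 0.3882, so P(C) = 0.3882/(1+0.3882) ≈ 0.28.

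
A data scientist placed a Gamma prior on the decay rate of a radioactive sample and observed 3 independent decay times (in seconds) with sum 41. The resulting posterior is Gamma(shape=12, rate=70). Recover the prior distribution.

Gamma(shape=9, rate=29)

Gamma–exponential conjugacy: posterior shape = α + n, posterior rate = β + Σtᵢ.
So α = 12 − 3 = 9 and β = 70 − 41 = 29.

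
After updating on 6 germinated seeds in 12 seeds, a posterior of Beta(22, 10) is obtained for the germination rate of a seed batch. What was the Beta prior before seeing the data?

Beta is conjugate to the binomial likelihood: posterior = Beta(a+s, b+f).
So a = 22 − 6 = 16 and b = 10 − 6 = 4.

Beta(16, 4)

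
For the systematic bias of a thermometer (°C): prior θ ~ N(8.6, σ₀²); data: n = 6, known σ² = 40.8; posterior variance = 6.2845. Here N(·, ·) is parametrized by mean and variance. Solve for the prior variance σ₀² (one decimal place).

σ₀² = 82.9

Posterior precision equals prior precision plus data precision: 1/σ_n² = 1/σ₀² + n/σ².
So 1/σ₀² = 1/6.2845 − 6/40.8 = 0.159122 − 0.147059 = 0.012063.
Hence σ₀² = 1/0.012063 ≈ 82.9.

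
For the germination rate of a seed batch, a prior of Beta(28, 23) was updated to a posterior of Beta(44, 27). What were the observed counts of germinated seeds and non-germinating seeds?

Under Beta–binomial conjugacy the posterior parameters are (α+s, β+f).
Match parameters: s=44−28=16, f=27−23=4.

16 germinated seeds and 4 non-germinating seeds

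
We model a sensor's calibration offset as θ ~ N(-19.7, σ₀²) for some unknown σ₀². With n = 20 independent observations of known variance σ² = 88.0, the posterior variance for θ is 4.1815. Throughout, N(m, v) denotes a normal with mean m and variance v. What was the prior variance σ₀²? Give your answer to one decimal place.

σ₀² = 84.2

Posterior precision equals prior precision plus data precision: 1/σ_n² = 1/σ₀² + n/σ².
So 1/σ₀² = 1/4.1815 − 20/88.0 = 0.239149 − 0.227273 = 0.011876.
Hence σ₀² = 1/0.011876 ≈ 84.2.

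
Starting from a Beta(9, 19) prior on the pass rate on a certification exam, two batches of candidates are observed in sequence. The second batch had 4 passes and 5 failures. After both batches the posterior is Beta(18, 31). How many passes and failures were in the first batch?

Sequential conjugate updates are equivalent to a single update on the pooled data, so total successes = posterior α − prior α and total failures = posterior β − prior β.
Total across both batches: 18−9=9 passes, 31−19=12 failures.
Subtract the second batch: 9−4=5 passes and 12−5=7 failures.

5 passes and 7 failures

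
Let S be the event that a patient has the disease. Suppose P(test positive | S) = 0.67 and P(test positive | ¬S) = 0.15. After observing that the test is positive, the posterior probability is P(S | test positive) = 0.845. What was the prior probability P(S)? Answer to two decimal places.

In odds form, posterior odds = prior odds × likelihood ratio, so prior odds = posterior odds ÷ LR.
Posterior odds = 0.845/(1−0.845) = 5.4516. LR = 0.67/0.15 = 4.4667.
Prior odds = 5.4516/4.4667 = 1.2205, so P(S) = 1.2205/(1+1.2205) ≈ 0.55.

P(S) = 0.55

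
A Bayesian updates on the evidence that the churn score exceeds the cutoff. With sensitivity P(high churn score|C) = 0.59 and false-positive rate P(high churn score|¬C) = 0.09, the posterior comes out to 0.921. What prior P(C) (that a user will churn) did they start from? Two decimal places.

In odds form, posterior odds = prior odds × likelihood ratio, so prior odds = posterior odds ÷ LR.
Posterior odds = 0.921/(1−0.921) = 11.6582. LR = 0.59/0.09 = 6.5556.
Prior odds = 11.6582/6.5556 = 1.7784, so P(C) = 1.7784/(1+1.7784) ≈ 0.64.

P(C) = 0.64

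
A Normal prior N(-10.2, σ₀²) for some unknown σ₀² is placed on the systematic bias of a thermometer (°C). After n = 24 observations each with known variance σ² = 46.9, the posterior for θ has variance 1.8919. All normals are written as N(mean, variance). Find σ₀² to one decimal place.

σ₀² = 59.4

Posterior precision equals prior precision plus data precision: 1/σ_n² = 1/σ₀² + n/σ².
So 1/σ₀² = 1/1.8919 − 24/46.9 = 0.528569 − 0.511727 = 0.016842.
Hence σ₀² = 1/0.016842 ≈ 59.4.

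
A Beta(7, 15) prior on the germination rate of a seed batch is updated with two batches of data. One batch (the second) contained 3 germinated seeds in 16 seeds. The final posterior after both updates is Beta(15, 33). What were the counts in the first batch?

Sequential conjugate updates are equivalent to a single update on the pooled data, so total successes = posterior α − prior α and total failures = posterior β − prior β.
Total across both batches: 15−7=8 germinated seeds, 33−15=18 non-germinating seeds.
Subtract the second batch: 8−3=5 germinated seeds and 18−13=5 non-germinating seeds.

5 germinated seeds and 5 non-germinating seeds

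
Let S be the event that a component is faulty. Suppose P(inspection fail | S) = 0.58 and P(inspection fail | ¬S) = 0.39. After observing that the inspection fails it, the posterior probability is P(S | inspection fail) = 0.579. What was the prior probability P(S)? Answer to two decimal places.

In odds form, posterior odds = prior odds × likelihood ratio, so prior odds = posterior odds ÷ LR.
Posterior odds = 0.579/(1−0.579) = 1.3753. LR = 0.58/0.39 = 1.4872.
Prior odds = 1.3753/1.4872 = 0.9248, so P(S) = 0.9248/(1+0.9248) ≈ 0.48.

P(S) = 0.48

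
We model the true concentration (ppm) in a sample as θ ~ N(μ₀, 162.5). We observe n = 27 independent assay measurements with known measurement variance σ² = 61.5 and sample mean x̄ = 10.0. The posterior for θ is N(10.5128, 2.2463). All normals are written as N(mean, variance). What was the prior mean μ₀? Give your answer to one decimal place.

With known observation variance, the Normal–Normal posterior has precision τ_n = τ₀ + n/σ² and mean μ_n = (τ₀μ₀ + (n/σ²)x̄)/τ_n.
Here τ₀ = 1/162.5 = 0.006154 and τ_data = 27/61.5 = 0.439024, so τ_n = 0.445178.
Rearranging for μ₀: μ₀ = (μ_n·τ_n − τ_data·x̄)/τ₀ = (10.5128·0.445178 − 0.439024·10.0) / 0.006154 = 0.289827/0.006154 ≈ 47.1.

μ₀ = 47.1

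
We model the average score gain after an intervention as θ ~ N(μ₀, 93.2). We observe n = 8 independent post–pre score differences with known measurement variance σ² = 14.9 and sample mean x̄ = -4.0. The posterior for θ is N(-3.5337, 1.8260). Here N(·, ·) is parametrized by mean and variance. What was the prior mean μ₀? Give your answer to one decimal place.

μ₀ = 19.8

The posterior mean is a precision-weighted average: μ_n = (τ₀μ₀ + τ_data·x̄)/(τ₀+τ_data), with τ₀=1/σ₀² and τ_data=n/σ².
Here τ₀ = 1/93.2 = 0.010730 and τ_data = 8/14.9 = 0.536913, so τ_n = 0.547643.
Rearranging for μ₀: μ₀ = (μ_n·τ_n − τ_data·x̄)/τ₀ = (-3.5337·0.547643 − 0.536913·-4.0) / 0.010730 = 0.212446/0.010730 ≈ 19.8.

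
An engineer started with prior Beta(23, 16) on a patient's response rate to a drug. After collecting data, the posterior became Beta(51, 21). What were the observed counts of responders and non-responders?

28 responders and 5 non-responders

Beta is conjugate to the binomial likelihood: posterior = Beta(α+s, β+f).
So s = 51 − 23 = 28 and f = 21 − 16 = 5.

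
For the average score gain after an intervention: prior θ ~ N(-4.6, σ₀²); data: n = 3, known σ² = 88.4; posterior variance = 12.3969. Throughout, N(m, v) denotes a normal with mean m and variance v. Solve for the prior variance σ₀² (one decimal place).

For the Normal–Normal model with known σ², precisions add: τ_n = τ₀ + n/σ².
So 1/σ₀² = 1/12.3969 − 3/88.4 = 0.080665 − 0.033937 = 0.046728.
Hence σ₀² = 1/0.046728 ≈ 21.4.

σ₀² = 21.4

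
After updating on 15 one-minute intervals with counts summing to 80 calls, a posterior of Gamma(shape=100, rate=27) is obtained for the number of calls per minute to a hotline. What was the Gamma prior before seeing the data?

Gamma(shape=20, rate=12)

Gamma–Poisson conjugacy: posterior shape = α + Σxᵢ, posterior rate = β + n.
So α = 100 − 80 = 20 and β = 27 − 15 = 12.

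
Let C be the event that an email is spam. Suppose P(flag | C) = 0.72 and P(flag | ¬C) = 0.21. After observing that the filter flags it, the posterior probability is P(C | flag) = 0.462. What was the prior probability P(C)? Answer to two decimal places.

Bayes' rule in odds form gives O(C|E) = O(C)·[P(E|C)/P(E|¬C)], hence O(C) = O(C|E)/LR.
Posterior odds = 0.462/(1−0.462) = 0.8587. LR = 0.72/0.21 = 3.4286.
Prior odds = 0.8587/3.4286 = 0.2505, so P(C) = 0.2505/(1+0.2505) ≈ 0.20.

P(C) = 0.20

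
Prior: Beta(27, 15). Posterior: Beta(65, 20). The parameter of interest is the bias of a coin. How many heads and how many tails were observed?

38 heads and 5 tails

Beta is conjugate to the binomial likelihood: posterior = Beta(α+s, β+f).
Match parameters: s=65−27=38, f=20−15=5.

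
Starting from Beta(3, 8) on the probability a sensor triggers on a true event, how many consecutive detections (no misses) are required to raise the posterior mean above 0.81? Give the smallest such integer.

k = 32

After k detections and 0 misses the posterior is Beta(3+k, 8), with mean (3+k)/(3+8+k).
Set (3+k)/(11+k) > 0.81 and solve: k > (0.81·11 − 3)/(1 − 0.81) = 31.105.
The smallest integer exceeding 31.105 is 32, and checking k=32: (35)/(43) = 0.8140 > 0.81.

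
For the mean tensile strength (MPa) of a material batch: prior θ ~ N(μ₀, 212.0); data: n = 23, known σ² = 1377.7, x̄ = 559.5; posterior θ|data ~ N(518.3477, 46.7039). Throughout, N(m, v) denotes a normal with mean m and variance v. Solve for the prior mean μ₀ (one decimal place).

With known observation variance, the Normal–Normal posterior has precision τ_n = τ₀ + n/σ² and mean μ_n = (τ₀μ₀ + (n/σ²)x̄)/τ_n.
Here τ₀ = 1/212.0 = 0.004717 and τ_data = 23/1377.7 = 0.016694, so τ_n = 0.021411.
Rearranging for μ₀: μ₀ = (μ_n·τ_n − τ_data·x̄)/τ₀ = (518.3477·0.021411 − 0.016694·559.5) / 0.004717 = 1.758050/0.004717 ≈ 372.7.

μ₀ = 372.7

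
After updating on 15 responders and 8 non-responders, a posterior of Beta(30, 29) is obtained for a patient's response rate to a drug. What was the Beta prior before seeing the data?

Under Beta–binomial conjugacy the posterior parameters are (α+s, β+f).
So α = 30 − 15 = 15 and β = 29 − 8 = 21.

Beta(15, 21)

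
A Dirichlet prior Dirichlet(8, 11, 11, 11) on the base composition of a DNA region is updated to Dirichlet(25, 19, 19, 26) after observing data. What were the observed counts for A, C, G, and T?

For a Dirichlet(α) prior with multinomial counts c, the posterior is Dirichlet(α + c) componentwise.
Counts are posterior − prior componentwise: 25−8=17, 19−11=8, 19−11=8, 26−11=15.

counts (17, 8, 8, 15)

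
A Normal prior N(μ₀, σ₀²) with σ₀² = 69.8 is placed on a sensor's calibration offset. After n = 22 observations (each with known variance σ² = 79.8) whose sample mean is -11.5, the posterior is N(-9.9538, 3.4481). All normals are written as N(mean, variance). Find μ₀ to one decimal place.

μ₀ = 19.8

The posterior mean is a precision-weighted average: μ_n = (τ₀μ₀ + τ_data·x̄)/(τ₀+τ_data), with τ₀=1/σ₀² and τ_data=n/σ².
Here τ₀ = 1/69.8 = 0.014327 and τ_data = 22/79.8 = 0.275689, so τ_n = 0.290016.
Rearranging for μ₀: μ₀ = (μ_n·τ_n − τ_data·x̄)/τ₀ = (-9.9538·0.290016 − 0.275689·-11.5) / 0.014327 = 0.283662/0.014327 ≈ 19.8.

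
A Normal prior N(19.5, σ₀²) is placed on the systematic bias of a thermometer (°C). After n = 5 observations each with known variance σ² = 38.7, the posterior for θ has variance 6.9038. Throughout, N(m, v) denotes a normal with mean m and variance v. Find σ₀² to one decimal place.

Posterior precision equals prior precision plus data precision: 1/σ_n² = 1/σ₀² + n/σ².
So 1/σ₀² = 1/6.9038 − 5/38.7 = 0.144848 − 0.129199 = 0.015649.
Hence σ₀² = 1/0.015649 ≈ 63.9.

σ₀² = 63.9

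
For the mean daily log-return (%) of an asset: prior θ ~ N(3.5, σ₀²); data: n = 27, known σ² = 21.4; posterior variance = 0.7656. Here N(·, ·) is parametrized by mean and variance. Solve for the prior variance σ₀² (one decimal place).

σ₀² = 22.5

Posterior precision equals prior precision plus data precision: 1/σ_n² = 1/σ₀² + n/σ².
So 1/σ₀² = 1/0.7656 − 27/21.4 = 1.306165 − 1.261682 = 0.044483.
Hence σ₀² = 1/0.044483 ≈ 22.5.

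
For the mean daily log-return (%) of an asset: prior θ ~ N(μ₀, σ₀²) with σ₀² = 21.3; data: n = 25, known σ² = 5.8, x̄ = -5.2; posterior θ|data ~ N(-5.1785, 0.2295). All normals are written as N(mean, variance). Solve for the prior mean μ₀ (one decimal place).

The posterior mean is a precision-weighted average: μ_n = (τ₀μ₀ + τ_data·x̄)/(τ₀+τ_data), with τ₀=1/σ₀² and τ_data=n/σ².
Here τ₀ = 1/21.3 = 0.046948 and τ_data = 25/5.8 = 4.310345, so τ_n = 4.357293.
Rearranging for μ₀: μ₀ = (μ_n·τ_n − τ_data·x̄)/τ₀ = (-5.1785·4.357293 − 4.310345·-5.2) / 0.046948 = -0.150448/0.046948 ≈ -3.2.

μ₀ = -3.2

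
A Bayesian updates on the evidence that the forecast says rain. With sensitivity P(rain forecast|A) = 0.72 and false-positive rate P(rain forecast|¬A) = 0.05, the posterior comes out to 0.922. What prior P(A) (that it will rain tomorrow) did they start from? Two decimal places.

P(A) = 0.45

In odds form, posterior odds = prior odds × likelihood ratio, so prior odds = posterior odds ÷ LR.
Posterior odds = 0.922/(1−0.922) = 11.8205. LR = 0.72/0.05 = 14.4000.
Prior odds = 11.8205/14.4000 = 0.8209, so P(A) = 0.8209/(1+0.8209) ≈ 0.45.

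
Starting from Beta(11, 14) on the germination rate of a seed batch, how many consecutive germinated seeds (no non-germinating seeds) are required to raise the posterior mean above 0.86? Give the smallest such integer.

After k germinated seeds and 0 non-germinating seeds the posterior is Beta(11+k, 14), with mean (11+k)/(11+14+k).
Set (11+k)/(25+k) > 0.86 and solve: k > (0.86·25 − 11)/(1 − 0.86) = 75.000.
The smallest integer exceeding 75.000 is 76.

k = 76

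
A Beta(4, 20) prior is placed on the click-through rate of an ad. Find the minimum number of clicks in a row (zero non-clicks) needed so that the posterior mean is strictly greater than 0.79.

k = 72

After k clicks and 0 non-clicks the posterior is Beta(4+k, 20), with mean (4+k)/(4+20+k).
Set (4+k)/(24+k) > 0.79 and solve: k > (0.79·24 − 4)/(1 − 0.79) = 71.238.
The smallest integer exceeding 71.238 is 72, and checking k=72: (76)/(96) = 0.7917 > 0.79.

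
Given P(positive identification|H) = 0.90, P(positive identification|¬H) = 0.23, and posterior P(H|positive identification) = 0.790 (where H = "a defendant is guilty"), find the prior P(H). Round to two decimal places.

Bayes' rule in odds form gives O(H|E) = O(H)·[P(E|H)/P(E|¬H)], hence O(H) = O(H|E)/LR.
Posterior odds = 0.790/(1−0.790) = 3.7619. LR = 0.90/0.23 = 3.9130.
Prior odds = 3.7619/3.9130 = 0.9614, so P(H) = 0.9614/(1+0.9614) ≈ 0.49.

P(H) = 0.49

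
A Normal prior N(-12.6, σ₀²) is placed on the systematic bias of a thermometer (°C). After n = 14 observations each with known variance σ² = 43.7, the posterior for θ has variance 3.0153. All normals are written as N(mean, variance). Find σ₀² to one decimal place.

σ₀² = 88.7

For the Normal–Normal model with known σ², precisions add: τ_n = τ₀ + n/σ².
So 1/σ₀² = 1/3.0153 − 14/43.7 = 0.331642 − 0.320366 = 0.011276.
Hence σ₀² = 1/0.011276 ≈ 88.7.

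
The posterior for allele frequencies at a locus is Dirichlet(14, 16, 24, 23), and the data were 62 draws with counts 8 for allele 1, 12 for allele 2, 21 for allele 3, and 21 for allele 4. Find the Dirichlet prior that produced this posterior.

For a Dirichlet(α) prior with multinomial counts c, the posterior is Dirichlet(α + c) componentwise.
Subtract each count from the matching posterior parameter: 14−8=6, 16−12=4, 24−21=3, 23−21=2.

Dirichlet(6, 4, 3, 2)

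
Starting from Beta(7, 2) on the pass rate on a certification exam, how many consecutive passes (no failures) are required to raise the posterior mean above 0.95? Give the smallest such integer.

After k passes and 0 failures the posterior is Beta(7+k, 2), with mean (7+k)/(7+2+k).
Set (7+k)/(9+k) > 0.95 and solve: k > (0.95·9 − 7)/(1 − 0.95) = 31.000.
The smallest integer exceeding 31.000 is 32.

k = 32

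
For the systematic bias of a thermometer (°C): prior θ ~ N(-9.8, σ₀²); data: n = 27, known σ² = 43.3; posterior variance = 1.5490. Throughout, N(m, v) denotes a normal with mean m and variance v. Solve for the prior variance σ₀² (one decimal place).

For the Normal–Normal model with known σ², precisions add: τ_n = τ₀ + n/σ².
So 1/σ₀² = 1/1.5490 − 27/43.3 = 0.645578 − 0.623557 = 0.022021.
Hence σ₀² = 1/0.022021 ≈ 45.4.

σ₀² = 45.4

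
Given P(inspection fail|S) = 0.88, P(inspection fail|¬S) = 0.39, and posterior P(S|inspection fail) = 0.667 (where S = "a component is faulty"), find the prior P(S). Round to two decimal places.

P(S) = 0.47

Bayes' rule in odds form gives O(S|E) = O(S)·[P(E|S)/P(E|¬S)], hence O(S) = O(S|E)/LR.
Posterior odds = 0.667/(1−0.667) = 2.0030. LR = 0.88/0.39 = 2.2564.
Prior odds = 2.0030/2.2564 = 0.8877, so P(S) = 0.8877/(1+0.8877) ≈ 0.47.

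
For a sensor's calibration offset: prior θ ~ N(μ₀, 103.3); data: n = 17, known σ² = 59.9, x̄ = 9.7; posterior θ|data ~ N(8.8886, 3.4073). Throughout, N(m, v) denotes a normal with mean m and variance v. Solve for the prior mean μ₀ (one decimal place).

μ₀ = -14.9

With known observation variance, the Normal–Normal posterior has precision τ_n = τ₀ + n/σ² and mean μ_n = (τ₀μ₀ + (n/σ²)x̄)/τ_n.
Here τ₀ = 1/103.3 = 0.009681 and τ_data = 17/59.9 = 0.283806, so τ_n = 0.293487.
Rearranging for μ₀: μ₀ = (μ_n·τ_n − τ_data·x̄)/τ₀ = (8.8886·0.293487 − 0.283806·9.7) / 0.009681 = -0.144230/0.009681 ≈ -14.9.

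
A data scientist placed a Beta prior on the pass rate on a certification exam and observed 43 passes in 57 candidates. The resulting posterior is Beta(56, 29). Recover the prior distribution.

Beta(13, 15)

Under Beta–binomial conjugacy the posterior parameters are (a+s, b+f).
So a = 56 − 43 = 13 and b = 29 − 14 = 15.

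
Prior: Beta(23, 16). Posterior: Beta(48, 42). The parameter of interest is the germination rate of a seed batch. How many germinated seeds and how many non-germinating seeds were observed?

Beta is conjugate to the binomial likelihood: posterior = Beta(a+s, b+f).
Match parameters: s=48−23=25, f=42−16=26.

25 germinated seeds and 26 non-germinating seeds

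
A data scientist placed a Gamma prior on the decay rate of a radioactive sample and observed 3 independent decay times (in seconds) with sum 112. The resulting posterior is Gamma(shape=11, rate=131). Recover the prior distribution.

Gamma(shape=8, rate=19)

For an exponential likelihood with a Gamma(α, β) prior on the rate, n observations with total T give posterior Gamma(α+n, β+T).
So α = 11 − 3 = 8 and β = 131 − 112 = 19.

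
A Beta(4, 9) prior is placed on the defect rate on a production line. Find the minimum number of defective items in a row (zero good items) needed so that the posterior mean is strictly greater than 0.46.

k = 4

After k defective items and 0 good items the posterior is Beta(4+k, 9), with mean (4+k)/(4+9+k).
Set (4+k)/(13+k) > 0.46 and solve: k > (0.46·13 − 4)/(1 − 0.46) = 3.667.
The smallest integer exceeding 3.667 is 4, and checking k=4: (8)/(17) = 0.4706 > 0.46.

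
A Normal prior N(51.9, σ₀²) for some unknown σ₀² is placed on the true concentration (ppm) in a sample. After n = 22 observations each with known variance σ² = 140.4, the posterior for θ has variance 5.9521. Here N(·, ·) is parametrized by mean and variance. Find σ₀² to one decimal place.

For the Normal–Normal model with known σ², precisions add: τ_n = τ₀ + n/σ².
So 1/σ₀² = 1/5.9521 − 22/140.4 = 0.168008 − 0.156695 = 0.011313.
Hence σ₀² = 1/0.011313 ≈ 88.4.

σ₀² = 88.4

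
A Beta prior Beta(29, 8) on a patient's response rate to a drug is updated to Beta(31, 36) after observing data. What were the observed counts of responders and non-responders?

Beta is conjugate to the binomial likelihood: posterior = Beta(a+s, b+f).
Match parameters: s=31−29=2, f=36−8=28.

2 responders and 28 non-responders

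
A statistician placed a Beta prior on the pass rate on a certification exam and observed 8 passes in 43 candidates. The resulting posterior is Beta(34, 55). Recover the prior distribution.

Beta(26, 20)

Under Beta–binomial conjugacy the posterior parameters are (a+s, b+f).
Subtract the data counts: 34−8=26, 55−35=20.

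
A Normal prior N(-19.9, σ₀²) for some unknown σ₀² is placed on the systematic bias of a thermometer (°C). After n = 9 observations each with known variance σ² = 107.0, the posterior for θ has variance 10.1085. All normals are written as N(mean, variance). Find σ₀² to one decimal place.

σ₀² = 67.5

For the Normal–Normal model with known σ², precisions add: τ_n = τ₀ + n/σ².
So 1/σ₀² = 1/10.1085 − 9/107.0 = 0.098927 − 0.084112 = 0.014815.
Hence σ₀² = 1/0.014815 ≈ 67.5.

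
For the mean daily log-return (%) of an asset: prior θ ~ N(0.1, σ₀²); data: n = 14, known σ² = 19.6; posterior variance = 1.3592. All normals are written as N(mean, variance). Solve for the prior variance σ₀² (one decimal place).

σ₀² = 46.6

For the Normal–Normal model with known σ², precisions add: τ_n = τ₀ + n/σ².
So 1/σ₀² = 1/1.3592 − 14/19.6 = 0.735727 − 0.714286 = 0.021441.
Hence σ₀² = 1/0.021441 ≈ 46.6.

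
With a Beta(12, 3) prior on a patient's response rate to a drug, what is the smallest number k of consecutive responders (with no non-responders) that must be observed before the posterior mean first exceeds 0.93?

k = 28

After k responders and 0 non-responders the posterior is Beta(12+k, 3), with mean (12+k)/(12+3+k).
Set (12+k)/(15+k) > 0.93 and solve: k > (0.93·15 − 12)/(1 − 0.93) = 27.857.
The smallest integer exceeding 27.857 is 28, and checking k=28: (40)/(43) = 0.9302 > 0.93.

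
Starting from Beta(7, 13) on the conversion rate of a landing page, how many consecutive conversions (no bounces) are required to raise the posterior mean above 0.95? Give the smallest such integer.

k = 241

After k conversions and 0 bounces the posterior is Beta(7+k, 13), with mean (7+k)/(7+13+k).
Set (7+k)/(20+k) > 0.95 and solve: k > (0.95·20 − 7)/(1 − 0.95) = 240.000.
The smallest integer exceeding 240.000 is 241.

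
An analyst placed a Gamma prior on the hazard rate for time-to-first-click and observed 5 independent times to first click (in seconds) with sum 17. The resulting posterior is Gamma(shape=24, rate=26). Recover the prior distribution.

Gamma–exponential conjugacy: posterior shape = α + n, posterior rate = β + Σtᵢ.
So α = 24 − 5 = 19 and β = 26 − 17 = 9.

Gamma(shape=19, rate=9)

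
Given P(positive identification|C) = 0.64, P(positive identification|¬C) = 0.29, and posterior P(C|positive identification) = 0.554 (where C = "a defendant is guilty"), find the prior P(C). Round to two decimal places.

P(C) = 0.36

Bayes' rule in odds form gives O(C|E) = O(C)·[P(E|C)/P(E|¬C)], hence O(C) = O(C|E)/LR.
Posterior odds = 0.554/(1−0.554) = 1.2422. LR = 0.64/0.29 = 2.2069.
Prior odds = 1.2422/2.2069 = 0.5629, so P(C) = 0.5629/(1+0.5629) ≈ 0.36.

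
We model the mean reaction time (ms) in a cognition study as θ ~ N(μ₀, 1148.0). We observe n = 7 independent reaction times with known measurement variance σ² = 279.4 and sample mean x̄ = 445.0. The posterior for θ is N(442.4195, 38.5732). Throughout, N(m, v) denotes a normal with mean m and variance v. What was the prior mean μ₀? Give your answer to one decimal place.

The posterior mean is a precision-weighted average: μ_n = (τ₀μ₀ + τ_data·x̄)/(τ₀+τ_data), with τ₀=1/σ₀² and τ_data=n/σ².
Here τ₀ = 1/1148.0 = 0.000871 and τ_data = 7/279.4 = 0.025054, so τ_n = 0.025925.
Rearranging for μ₀: μ₀ = (μ_n·τ_n − τ_data·x̄)/τ₀ = (442.4195·0.025925 − 0.025054·445.0) / 0.000871 = 0.320696/0.000871 ≈ 368.2.

μ₀ = 368.2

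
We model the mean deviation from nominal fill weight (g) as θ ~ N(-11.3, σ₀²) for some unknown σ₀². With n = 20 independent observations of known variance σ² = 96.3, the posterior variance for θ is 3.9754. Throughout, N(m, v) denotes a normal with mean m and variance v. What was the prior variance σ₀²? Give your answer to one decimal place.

Posterior precision equals prior precision plus data precision: 1/σ_n² = 1/σ₀² + n/σ².
So 1/σ₀² = 1/3.9754 − 20/96.3 = 0.251547 − 0.207684 = 0.043863.
Hence σ₀² = 1/0.043863 ≈ 22.8.

σ₀² = 22.8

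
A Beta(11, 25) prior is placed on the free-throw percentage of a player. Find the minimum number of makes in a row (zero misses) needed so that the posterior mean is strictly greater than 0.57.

k = 23

After k makes and 0 misses the posterior is Beta(11+k, 25), with mean (11+k)/(11+25+k).
Set (11+k)/(36+k) > 0.57 and solve: k > (0.57·36 − 11)/(1 − 0.57) = 22.140.
The smallest integer exceeding 22.140 is 23, and checking k=23: (34)/(59) = 0.5763 > 0.57.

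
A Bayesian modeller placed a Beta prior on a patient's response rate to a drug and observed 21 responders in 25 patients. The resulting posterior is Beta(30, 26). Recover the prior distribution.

Beta(9, 22)

A Beta(a, b) prior with s successes and f failures in binomial data gives a Beta(a+s, b+f) posterior.
So a = 30 − 21 = 9 and b = 26 − 4 = 22.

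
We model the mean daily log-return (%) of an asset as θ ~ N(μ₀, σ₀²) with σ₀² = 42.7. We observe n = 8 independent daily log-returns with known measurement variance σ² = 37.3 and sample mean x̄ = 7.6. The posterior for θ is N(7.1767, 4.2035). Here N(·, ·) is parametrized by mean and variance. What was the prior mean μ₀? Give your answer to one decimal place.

μ₀ = 3.3

With known observation variance, the Normal–Normal posterior has precision τ_n = τ₀ + n/σ² and mean μ_n = (τ₀μ₀ + (n/σ²)x̄)/τ_n.
Here τ₀ = 1/42.7 = 0.023419 and τ_data = 8/37.3 = 0.214477, so τ_n = 0.237896.
Rearranging for μ₀: μ₀ = (μ_n·τ_n − τ_data·x̄)/τ₀ = (7.1767·0.237896 − 0.214477·7.6) / 0.023419 = 0.077283/0.023419 ≈ 3.3.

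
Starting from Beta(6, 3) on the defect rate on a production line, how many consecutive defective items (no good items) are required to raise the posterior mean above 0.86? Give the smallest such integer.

After k defective items and 0 good items the posterior is Beta(6+k, 3), with mean (6+k)/(6+3+k).
Set (6+k)/(9+k) > 0.86 and solve: k > (0.86·9 − 6)/(1 − 0.86) = 12.429.
The smallest integer exceeding 12.429 is 13.

k = 13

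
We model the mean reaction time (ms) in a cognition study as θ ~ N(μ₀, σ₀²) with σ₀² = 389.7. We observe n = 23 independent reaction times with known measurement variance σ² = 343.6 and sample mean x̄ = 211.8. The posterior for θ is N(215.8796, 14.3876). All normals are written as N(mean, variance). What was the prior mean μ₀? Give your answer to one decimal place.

With known observation variance, the Normal–Normal posterior has precision τ_n = τ₀ + n/σ² and mean μ_n = (τ₀μ₀ + (n/σ²)x̄)/τ_n.
Here τ₀ = 1/389.7 = 0.002566 and τ_data = 23/343.6 = 0.066938, so τ_n = 0.069504.
Rearranging for μ₀: μ₀ = (μ_n·τ_n − τ_data·x̄)/τ₀ = (215.8796·0.069504 − 0.066938·211.8) / 0.002566 = 0.827027/0.002566 ≈ 322.3.

μ₀ = 322.3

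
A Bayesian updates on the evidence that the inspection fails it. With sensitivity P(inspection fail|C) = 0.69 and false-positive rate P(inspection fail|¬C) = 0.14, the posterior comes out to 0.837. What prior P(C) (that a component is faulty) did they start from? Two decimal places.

Bayes' rule in odds form gives O(C|E) = O(C)·[P(E|C)/P(E|¬C)], hence O(C) = O(C|E)/LR.
Posterior odds = 0.837/(1−0.837) = 5.1350. LR = 0.69/0.14 = 4.9286.
Prior odds = 5.1350/4.9286 = 1.0419, so P(C) = 1.0419/(1+1.0419) ≈ 0.51.

P(C) = 0.51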